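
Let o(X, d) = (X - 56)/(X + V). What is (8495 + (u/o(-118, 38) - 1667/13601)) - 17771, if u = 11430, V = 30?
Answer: -47541383/13601 ≈ -3495.4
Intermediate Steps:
o(X, d) = (-56 + X)/(30 + X) (o(X, d) = (X - 56)/(X + 30) = (-56 + X)/(30 + X))
(8495 + (u/o(-118, 38) - 1667/13601)) - 17771 = (8495 + (11430/(((-56 - 118)/(30 - 118))) - 1667/13601)) - 17771 = (8495 + (11430/((-174/(-88))) - 1667*1/13601)) - 17771 = (8495 + (11430/((-1/88*(-174))) - 1667/13601)) - 17771 = (8495 + (11430/(87/44) - 1667/13601)) - 17771 = (8495 + (11430*(44/87) - 1667/13601)) - 17771 = (8495 + (167640/29 - 1667/13601)) - 17771 = (8495 + 78621493/13601) - 17771 = 194161988/13601 - 17771 = -47541383/13601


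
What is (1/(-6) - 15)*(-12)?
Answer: 182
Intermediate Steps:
(1/(-6) - 15)*(-12) = (-⅙ - 15)*(-12) = -91/6*(-12) = 182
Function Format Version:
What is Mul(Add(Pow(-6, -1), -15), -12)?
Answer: 182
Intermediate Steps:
Mul(Add(Pow(-6, -1), -15), -12) = Mul(Add(Rational(-1, 6), -15), -12) = Mul(Rational(-91, 6), -12) = 182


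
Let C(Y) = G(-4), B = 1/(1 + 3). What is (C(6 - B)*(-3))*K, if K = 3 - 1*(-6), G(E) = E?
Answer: 108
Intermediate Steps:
B = 1/4 ≈ 0.25000
C(Y) = -4
K = 9 (K = 3 + 6 = 9)
(C(6 - B)*(-3))*K = -4*(-3)*9 = 12*9 = 108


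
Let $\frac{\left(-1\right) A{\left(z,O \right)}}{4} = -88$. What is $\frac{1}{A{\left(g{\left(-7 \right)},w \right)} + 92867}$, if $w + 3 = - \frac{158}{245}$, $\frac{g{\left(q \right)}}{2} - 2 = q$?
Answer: $\frac{1}{93219} \approx 1.0727 \cdot 10^{-5}$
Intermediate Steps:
$g{\left(q \right)} = 4 + 2 q$
$w = - \frac{893}{245}$ ($w = -3 - \frac{158}{245} = - \frac{893}{245} \approx -3.6449$)
$A{\left(z,O \right)} = 352$ ($A{\left(z,O \right)} = \left(-4\right) \left(-88\right) = 352$)
$\frac{1}{A{\left(g{\left(-7 \right)},w \right)} + 92867} = \frac{1}{352 + 92867} = \frac{1}{93219}$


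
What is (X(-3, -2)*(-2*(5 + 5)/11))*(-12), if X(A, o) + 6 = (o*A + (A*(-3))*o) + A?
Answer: -5040/11 ≈ -458.18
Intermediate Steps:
X(A, o) = -6 + A - 2*A*o (X(A, o) = -6 + ((o*A + (A*(-3))*o) + A) = -6 + ((A*o + (-3*A)*o) + A) = -6 + ((A*o - 3*A*o) + A) = -6 + (-2*A*o + A) = -6 + (A - 2*A*o) = -6 + A - 2*A*o)
(X(-3, -2)*(-2*(5 + 5)/11))*(-12) = ((-6 - 3 - 2*(-3)*(-2))*(-2*(5 + 5)/11))*(-12) = ((-6 - 3 - 12)*(-2*10*(1/11)))*(-12) = -(-420)/11*(-12) = -21*(-20/11)*(-12) = (420/11)*(-12) = -5040/11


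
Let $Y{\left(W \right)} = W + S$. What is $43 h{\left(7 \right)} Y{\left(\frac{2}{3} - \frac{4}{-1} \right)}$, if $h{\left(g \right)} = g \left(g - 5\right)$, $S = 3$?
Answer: $\frac{13846}{3} \approx 4615.3$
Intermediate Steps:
$h{\left(g \right)} = g \left(-5 + g\right)$
$Y{\left(W \right)} = 3 + W$ ($Y{\left(W \right)} = W + 3 = 3 + W$)
$43 h{\left(7 \right)} Y{\left(\frac{2}{3} - \frac{4}{-1} \right)} = 43 \cdot 7 \left(-5 + 7\right) \left(3 + \left(\frac{2}{3} - \frac{4}{-1}\right)\right) = 43 \cdot 7 \cdot 2 \left(3 + \left(2 \cdot \frac{1}{3} - -4\right)\right) = 43 \cdot 14 \left(3 + \left(\frac{2}{3} + 4\right)\right) = 602 \left(3 + \frac{14}{3}\right) = 602 \cdot \frac{23}{3} = \frac{13846}{3}$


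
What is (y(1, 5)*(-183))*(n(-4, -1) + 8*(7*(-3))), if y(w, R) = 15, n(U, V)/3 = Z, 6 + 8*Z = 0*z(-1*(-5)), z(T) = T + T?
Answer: 1869345/4 ≈ 4.6734e+5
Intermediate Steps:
z(T) = 2*T
Z = -¾ (Z = -¾ + (0*(2*(-1*(-5))))/8 = -¾ + (0*(2*5))/8 = -¾ + (0*10)/8 = -¾ + (⅛)*0 = -¾ + 0 = -¾ ≈ -0.75000)
n(U, V) = -9/4 (n(U, V) = 3*(-¾) = -9/4)
(y(1, 5)*(-183))*(n(-4, -1) + 8*(7*(-3))) = (15*(-183))*(-9/4 + 8*(7*(-3))) = -2745*(-9/4 + 8*(-21)) = -2745*(-9/4 - 168) = -2745*(-681/4) = 1869345/4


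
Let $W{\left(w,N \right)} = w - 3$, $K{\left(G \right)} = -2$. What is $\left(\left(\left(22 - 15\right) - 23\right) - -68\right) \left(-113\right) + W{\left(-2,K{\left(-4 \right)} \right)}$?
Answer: $-5881$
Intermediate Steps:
$W{\left(w,N \right)} = -3 + w$
$\left(\left(\left(22 - 15\right) - 23\right) - -68\right) \left(-113\right) + W{\left(-2,K{\left(-4 \right)} \right)} = \left(\left(\left(22 - 15\right) - 23\right) - -68\right) \left(-113\right) - 5 = \left(\left(7 - 23\right) + 68\right) \left(-113\right) - 5 = \left(-16 + 68\right) \left(-113\right) - 5 = 52 \left(-113\right) - 5 = -5876 - 5 = -5881$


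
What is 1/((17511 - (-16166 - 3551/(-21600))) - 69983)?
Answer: -21600/784213151 ≈ -2.7544e-5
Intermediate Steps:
1/((17511 - (-16166 - 3551/(-21600))) - 69983) = 1/((17511 - (-16166 - 3551*(-1)/21600)) - 69983) = 1/((17511 - (-16166 - 1*(-3551/21600))) - 69983) = 1/((17511 - (-16166 + 3551/21600)) - 69983) = 1/((17511 - 1*(-349182049/21600)) - 69983) = 1/((17511 + 349182049/21600) - 69983) = 1/(727419649/21600 - 69983) = 1/(-784213151/21600) = -21600/784213151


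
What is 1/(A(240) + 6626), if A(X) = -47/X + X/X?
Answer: 240/1590433 ≈ 0.00015090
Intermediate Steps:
A(X) = 1 - 47/X (A(X) = -47/X + 1 = 1 - 47/X)
1/(A(240) + 6626) = 1/((-47 + 240)/240 + 6626) = 1/((1/240)*193 + 6626) = 1/(193/240 + 6626) = 1/(1590433/240) = 240/1590433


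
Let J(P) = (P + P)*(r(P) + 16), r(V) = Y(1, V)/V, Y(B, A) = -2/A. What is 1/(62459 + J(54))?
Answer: 27/1733047 ≈ 1.5579e-5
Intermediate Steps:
r(V) = -2/V**2 (r(V) = (-2/V)/V = -2/V**2)
J(P) = 2*P*(16 - 2/P**2) (J(P) = (P + P)*(-2/P**2 + 16) = (2*P)*(16 - 2/P**2) = 2*P*(16 - 2/P**2))
1/(62459 + J(54)) = 1/(62459 + (-4/54 + 32*54)) = 1/(62459 + (-4*1/54 + 1728)) = 1/(62459 + (-2/27 + 1728)) = 1/(62459 + 46654/27) = 1/(1733047/27) = 27/1733047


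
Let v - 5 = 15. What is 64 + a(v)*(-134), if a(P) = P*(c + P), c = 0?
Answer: -53536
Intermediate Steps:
v = 20 (v = 5 + 15 = 20)
a(P) = P² (a(P) = P*(0 + P) = P*P = P²)
64 + a(v)*(-134) = 64 + 20²*(-134) = 64 + 400*(-134) = 64 - 53600 = -53536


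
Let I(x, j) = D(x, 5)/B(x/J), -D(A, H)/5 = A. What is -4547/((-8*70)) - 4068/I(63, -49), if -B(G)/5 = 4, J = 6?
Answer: -140093/560 ≈ -250.17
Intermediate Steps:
D(A, H) = -5*A
B(G) = -20 (B(G) = -5*4 = -20)
I(x, j) = x/4 (I(x, j) = -5*x/(-20) = -5*x*(-1/20) = x/4)
-4547/((-8*70)) - 4068/I(63, -49) = -4547/((-8*70)) - 4068/((1/4)*63) = -4547/(-560) - 4068/63/4 = -4547*(-1/560) - 4068*4/63 = 4547/560 - 1808/7 = -140093/560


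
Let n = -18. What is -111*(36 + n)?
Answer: -1998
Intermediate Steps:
-111*(36 + n) = -111*(36 - 18) = -111*18 = -1998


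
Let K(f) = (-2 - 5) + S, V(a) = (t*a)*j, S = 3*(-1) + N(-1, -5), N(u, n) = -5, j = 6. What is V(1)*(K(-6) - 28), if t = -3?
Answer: 774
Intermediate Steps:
S = -8 (S = 3*(-1) - 5 = -3 - 5 = -8)
V(a) = -18*a (V(a) = -3*a*6 = -18*a)
K(f) = -15 (K(f) = (-2 - 5) - 8 = -7 - 8 = -15)
V(1)*(K(-6) - 28) = (-18*1)*(-15 - 28) = -18*(-43) = 774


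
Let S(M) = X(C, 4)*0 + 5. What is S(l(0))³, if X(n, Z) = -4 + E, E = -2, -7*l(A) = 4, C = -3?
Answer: 125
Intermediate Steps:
l(A) = -4/7 (l(A) = -⅐*4 = -4/7)
X(n, Z) = -6 (X(n, Z) = -4 - 2 = -6)
S(M) = 5 (S(M) = -6*0 + 5 = 0 + 5 = 5)
S(l(0))³ = 5³ = 125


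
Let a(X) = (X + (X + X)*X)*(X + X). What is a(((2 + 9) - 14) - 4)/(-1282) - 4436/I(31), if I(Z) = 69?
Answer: -2799523/44229 ≈ -63.296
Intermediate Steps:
a(X) = 2*X*(X + 2*X**2) (a(X) = (X + (2*X)*X)*(2*X) = (X + 2*X**2)*(2*X) = 2*X*(X + 2*X**2))
a(((2 + 9) - 14) - 4)/(-1282) - 4436/I(31) = ((((2 + 9) - 14) - 4)**2*(2 + 4*(((2 + 9) - 14) - 4)))/(-1282) - 4436/69 = (((11 - 14) - 4)**2*(2 + 4*((11 - 14) - 4)))*(-1/1282) - 4436*1/69 = ((-3 - 4)**2*(2 + 4*(-3 - 4)))*(-1/1282) - 4436/69 = ((-7)**2*(2 + 4*(-7)))*(-1/1282) - 4436/69 = (49*(2 - 28))*(-1/1282) - 4436/69 = (49*(-26))*(-1/1282) - 4436/69 = -1274*(-1/1282) - 4436/69 = 637/641 - 4436/69 = -2799523/44229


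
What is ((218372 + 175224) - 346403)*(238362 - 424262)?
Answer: -8773178700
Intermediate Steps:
((218372 + 175224) - 346403)*(238362 - 424262) = (393596 - 346403)*(-185900) = 47193*(-185900) = -8773178700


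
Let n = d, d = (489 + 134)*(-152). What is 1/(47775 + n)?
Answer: -1/46921 ≈ -2.1312e-5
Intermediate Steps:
d = -94696 (d = 623*(-152) = -94696)
n = -94696
1/(47775 + n) = 1/(47775 - 94696) = 1/(-46921) = -1/46921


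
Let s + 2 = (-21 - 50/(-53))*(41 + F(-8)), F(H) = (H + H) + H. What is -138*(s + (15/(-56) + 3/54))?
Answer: 210838217/4452 ≈ 47358.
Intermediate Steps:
F(H) = 3*H (F(H) = 2*H + H = 3*H)
s = -18177/53 (s = -2 + (-21 - 50/(-53))*(41 + 3*(-8)) = -2 + (-21 - 50*(-1/53))*(41 - 24) = -2 + (-21 + 50/53)*17 = -2 - 1063/53*17 = -2 - 18071/53 = -18177/53 ≈ -342.96)
-138*(s + (15/(-56) + 3/54)) = -138*(-18177/53 + (15/(-56) + 3/54)) = -138*(-18177/53 + (15*(-1/56) + 3*(1/54))) = -138*(-18177/53 + (-15/56 + 1/18)) = -138*(-18177/53 - 107/504) = -138*(-9166879/26712) = 210838217/4452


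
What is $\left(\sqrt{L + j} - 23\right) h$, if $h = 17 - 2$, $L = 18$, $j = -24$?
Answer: $-345 + 15 i \sqrt{6} \approx -345.0 + 36.742 i$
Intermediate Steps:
$h = 15$
$\left(\sqrt{L + j} - 23\right) h = \left(\sqrt{18 - 24} - 23\right) 15 = \left(\sqrt{-6} - 23\right) 15 = \left(i \sqrt{6} - 23\right) 15 = \left(-23 + i \sqrt{6}\right) 15 = -345 + 15 i \sqrt{6}$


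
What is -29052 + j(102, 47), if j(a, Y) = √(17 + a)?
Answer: -29052 + √119 ≈ -29041.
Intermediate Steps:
-29052 + j(102, 47) = -29052 + √(17 + 102) = -29052 + √119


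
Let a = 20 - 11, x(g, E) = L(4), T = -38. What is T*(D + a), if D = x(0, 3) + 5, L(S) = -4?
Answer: -380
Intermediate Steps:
x(g, E) = -4
a = 9
D = 1 (D = -4 + 5 = 1)
T*(D + a) = -38*(1 + 9) = -38*10 = -380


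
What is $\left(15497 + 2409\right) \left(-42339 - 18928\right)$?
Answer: $-1097046902$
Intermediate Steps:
$\left(15497 + 2409\right) \left(-42339 - 18928\right) = 17906 \left(-61267\right) = -1097046902$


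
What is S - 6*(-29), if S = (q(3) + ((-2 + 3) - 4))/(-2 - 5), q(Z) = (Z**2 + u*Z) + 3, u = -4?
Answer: 1221/7 ≈ 174.43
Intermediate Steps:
q(Z) = 3 + Z**2 - 4*Z (q(Z) = (Z**2 - 4*Z) + 3 = 3 + Z**2 - 4*Z)
S = 3/7 (S = ((3 + 3**2 - 4*3) + ((-2 + 3) - 4))/(-2 - 5) = ((3 + 9 - 12) + (1 - 4))/(-7) = -(0 - 3)/7 = -1/7*(-3) = 3/7 ≈ 0.42857)
S - 6*(-29) = 3/7 - 6*(-29) = 3/7 + 174 = 1221/7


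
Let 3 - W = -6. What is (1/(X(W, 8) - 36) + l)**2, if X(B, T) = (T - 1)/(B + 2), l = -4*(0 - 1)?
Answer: 2387025/151321 ≈ 15.775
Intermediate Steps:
W = 9 (W = 3 - 1*(-6) = 3 + 6 = 9)
l = 4 (l = -4*(-1) = 4)
X(B, T) = (-1 + T)/(2 + B)
(1/(X(W, 8) - 36) + l)**2 = (1/((-1 + 8)/(2 + 9) - 36) + 4)**2 = (1/(7/11 - 36) + 4)**2 = (1/(-389/11) + 4)**2 = (-11/389 + 4)**2 = (1545/389)**2 = 2387025/151321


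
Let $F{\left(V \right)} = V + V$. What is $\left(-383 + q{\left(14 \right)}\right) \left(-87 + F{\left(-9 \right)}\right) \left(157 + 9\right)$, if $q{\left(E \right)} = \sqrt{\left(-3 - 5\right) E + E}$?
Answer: $6675690 - 122010 i \sqrt{2} \approx 6.6757 \cdot 10^{6} - 1.7255 \cdot 10^{5} i$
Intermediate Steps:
$F{\left(V \right)} = 2 V$
$q{\left(E \right)} = \sqrt{7} \sqrt{- E}$ ($q{\left(E \right)} = \sqrt{- 8 E + E} = \sqrt{- 7 E} = \sqrt{7} \sqrt{- E}$)
$\left(-383 + q{\left(14 \right)}\right) \left(-87 + F{\left(-9 \right)}\right) \left(157 + 9\right) = \left(-383 + \sqrt{7} \sqrt{\left(-1\right) 14}\right) \left(-87 + 2 \left(-9\right)\right) \left(157 + 9\right) = \left(-383 + \sqrt{7} \sqrt{-14}\right) \left(-87 - 18\right) 166 = \left(-383 + \sqrt{7} i \sqrt{14}\right) \left(\left(-105\right) 166\right) = \left(-383 + 7 i \sqrt{2}\right) \left(-17430\right) = 6675690 - 122010 i \sqrt{2}$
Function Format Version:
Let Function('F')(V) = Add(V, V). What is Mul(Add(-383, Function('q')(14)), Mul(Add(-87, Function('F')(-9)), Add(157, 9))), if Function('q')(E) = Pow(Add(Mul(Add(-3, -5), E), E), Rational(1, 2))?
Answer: Add(6675690, Mul(-122010, I, Pow(2, Rational(1, 2)))) ≈ Add(6.6757e+6, Mul(-1.7255e+5, I))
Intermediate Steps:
Function('F')(V) = Mul(2, V)
Function('q')(E) = Mul(Pow(7, Rational(1, 2)), Pow(Mul(-1, E), Rational(1, 2))) (Function('q')(E) = Pow(Add(Mul(-8, E), E), Rational(1, 2)) = Pow(Mul(-7, E), Rational(1, 2)) = Mul(Pow(7, Rational(1, 2)), Pow(Mul(-1, E), Rational(1, 2))))
Mul(Add(-383, Function('q')(14)), Mul(Add(-87, Function('F')(-9)), Add(157, 9))) = Mul(Add(-383, Mul(Pow(7, Rational(1, 2)), Pow(Mul(-1, 14), Rational(1, 2)))), Mul(Add(-87, Mul(2, -9)), Add(157, 9))) = Mul(Add(-383, Mul(Pow(7, Rational(1, 2)), Pow(-14, Rational(1, 2)))), Mul(Add(-87, -18), 166)) = Mul(Add(-383, Mul(Pow(7, Rational(1, 2)), Mul(I, Pow(14, Rational(1, 2))))), Mul(-105, 166)) = Mul(Add(-383, Mul(7, I, Pow(2, Rational(1, 2)))), -17430) = Add(6675690, Mul(-122010, I, Pow(2, Rational(1, 2))))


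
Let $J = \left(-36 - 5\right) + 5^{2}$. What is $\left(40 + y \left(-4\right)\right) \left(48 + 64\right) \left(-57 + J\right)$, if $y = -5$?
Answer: $-490560$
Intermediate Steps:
$J = -16$ ($J = -41 + 25 = -16$)
$\left(40 + y \left(-4\right)\right) \left(48 + 64\right) \left(-57 + J\right) = \left(40 - -20\right) \left(48 + 64\right) \left(-57 - 16\right) = \left(40 + 20\right) 112 \left(-73\right) = 60 \cdot 112 \left(-73\right) = 6720 \left(-73\right) = -490560$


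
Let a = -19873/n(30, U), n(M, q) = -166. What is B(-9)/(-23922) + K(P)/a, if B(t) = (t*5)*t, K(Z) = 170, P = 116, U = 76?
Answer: 1453225/1035734 ≈ 1.4031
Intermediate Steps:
a = 19873/166 (a = -19873/(-166) = -19873*(-1/166) = 19873/166 ≈ 119.72)
B(t) = 5*t² (B(t) = (5*t)*t = 5*t²)
B(-9)/(-23922) + K(P)/a = (5*(-9)²)/(-23922) + 170/(19873/166) = (5*81)*(-1/23922) + 170*(166/19873) = 405*(-1/23922) + 1660/1169 = -15/886 + 1660/1169 = 1453225/1035734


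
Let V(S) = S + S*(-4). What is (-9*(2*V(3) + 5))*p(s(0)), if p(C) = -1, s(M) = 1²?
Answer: -117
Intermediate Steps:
s(M) = 1
V(S) = -3*S (V(S) = S - 4*S = -3*S)
(-9*(2*V(3) + 5))*p(s(0)) = -9*(2*(-3*3) + 5)*(-1) = -9*(2*(-9) + 5)*(-1) = -9*(-18 + 5)*(-1) = -9*(-13)*(-1) = 117*(-1) = -117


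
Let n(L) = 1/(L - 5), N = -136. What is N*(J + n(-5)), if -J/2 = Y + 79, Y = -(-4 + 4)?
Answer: 107508/5 ≈ 21502.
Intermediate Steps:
Y = 0 (Y = -1*0 = 0)
n(L) = 1/(-5 + L)
J = -158 (J = -2*(0 + 79) = -2*79 = -158)
N*(J + n(-5)) = -136*(-158 + 1/(-5 - 5)) = -136*(-158 + 1/(-10)) = -136*(-158 - ⅒) = -136*(-1581/10) = 107508/5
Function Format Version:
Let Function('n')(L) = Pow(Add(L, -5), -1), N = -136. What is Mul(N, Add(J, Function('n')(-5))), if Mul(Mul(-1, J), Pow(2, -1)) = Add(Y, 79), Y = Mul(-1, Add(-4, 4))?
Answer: Rational(107508, 5) ≈ 21502.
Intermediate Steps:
Y = 0 (Y = Mul(-1, 0) = 0)
Function('n')(L) = Pow(Add(-5, L), -1)
J = -158 (J = Mul(-2, Add(0, 79)) = Mul(-2, 79) = -158)
Mul(N, Add(J, Function('n')(-5))) = Mul(-136, Add(-158, Pow(Add(-5, -5), -1))) = Mul(-136, Add(-158, Pow(-10, -1))) = Mul(-136, Add(-158, Rational(-1, 10))) = Mul(-136, Rational(-1581, 10)) = Rational(107508, 5)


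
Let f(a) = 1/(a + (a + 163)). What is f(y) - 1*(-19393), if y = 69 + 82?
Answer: 9017746/465 ≈ 19393.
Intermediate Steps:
y = 151
f(a) = 1/(163 + 2*a) (f(a) = 1/(a + (163 + a)) = 1/(163 + 2*a))
f(y) - 1*(-19393) = 1/(163 + 2*151) - 1*(-19393) = 1/(163 + 302) + 19393 = 1/465 + 19393 = 9017746/465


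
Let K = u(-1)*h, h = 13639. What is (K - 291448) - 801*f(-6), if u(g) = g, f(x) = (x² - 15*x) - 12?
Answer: -396401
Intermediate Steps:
f(x) = -12 + x² - 15*x
K = -13639 (K = -1*13639 = -13639)
(K - 291448) - 801*f(-6) = (-13639 - 291448) - 801*(-12 + (-6)² - 15*(-6)) = -305087 - 801*(-12 + 36 + 90) = -305087 - 801*114 = -305087 - 91314 = -396401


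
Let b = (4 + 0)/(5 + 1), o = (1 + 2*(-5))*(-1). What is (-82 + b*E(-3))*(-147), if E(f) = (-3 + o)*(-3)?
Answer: 13818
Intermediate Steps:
o = 9 (o = (1 - 10)*(-1) = -9*(-1) = 9)
b = ⅔ (b = 4/6 = 4*(⅙) = ⅔ ≈ 0.66667)
E(f) = -18 (E(f) = (-3 + 9)*(-3) = 6*(-3) = -18)
(-82 + b*E(-3))*(-147) = (-82 + (⅔)*(-18))*(-147) = (-82 - 12)*(-147) = -94*(-147) = 13818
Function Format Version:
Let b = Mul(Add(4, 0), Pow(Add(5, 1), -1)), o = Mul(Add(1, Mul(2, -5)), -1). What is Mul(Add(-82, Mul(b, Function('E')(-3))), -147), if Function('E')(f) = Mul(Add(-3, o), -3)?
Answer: 13818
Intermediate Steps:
o = 9 (o = Mul(Add(1, -10), -1) = Mul(-9, -1) = 9)
b = Rational(2, 3) (b = Mul(4, Pow(6, -1)) = Mul(4, Rational(1, 6)) = Rational(2, 3) ≈ 0.66667)
Function('E')(f) = -18 (Function('E')(f) = Mul(Add(-3, 9), -3) = Mul(6, -3) = -18)
Mul(Add(-82, Mul(b, Function('E')(-3))), -147) = Mul(Add(-82, Mul(Rational(2, 3), -18)), -147) = Mul(Add(-82, -12), -147) = Mul(-94, -147) = 13818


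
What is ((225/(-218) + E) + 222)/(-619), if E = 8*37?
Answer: -112699/134942 ≈ -0.83517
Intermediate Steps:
E = 296
((225/(-218) + E) + 222)/(-619) = ((225/(-218) + 296) + 222)/(-619) = ((225*(-1/218) + 296) + 222)*(-1/619) = ((-225/218 + 296) + 222)*(-1/619) = (64303/218 + 222)*(-1/619) = (112699/218)*(-1/619) = -112699/134942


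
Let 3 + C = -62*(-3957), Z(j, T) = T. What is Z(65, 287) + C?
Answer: 245618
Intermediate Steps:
C = 245331 (C = -3 - 62*(-3957) = -3 + 245334 = 245331)
Z(65, 287) + C = 287 + 245331 = 245618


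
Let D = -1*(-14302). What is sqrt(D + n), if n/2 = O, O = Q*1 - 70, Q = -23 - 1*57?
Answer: sqrt(14002) ≈ 118.33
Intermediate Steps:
Q = -80 (Q = -23 - 57 = -80)
O = -150 (O = -80*1 - 70 = -80 - 70 = -150)
n = -300 (n = 2*(-150) = -300)
D = 14302
sqrt(D + n) = sqrt(14302 - 300) = sqrt(14002)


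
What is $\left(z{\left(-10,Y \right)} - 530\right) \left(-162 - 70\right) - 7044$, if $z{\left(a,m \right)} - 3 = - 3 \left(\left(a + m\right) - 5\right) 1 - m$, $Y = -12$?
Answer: $93644$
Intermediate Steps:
$z{\left(a,m \right)} = 18 - 4 m - 3 a$ ($z{\left(a,m \right)} = 3 - \left(m - - 3 \left(\left(a + m\right) - 5\right) 1\right) = 3 - \left(m - - 3 \left(-5 + a + m\right) 1\right) = 3 - \left(m - \left(15 - 3 a - 3 m\right) 1\right) = 3 - \left(-15 + 3 a + 4 m\right) = 18 - 4 m - 3 a$)
$\left(z{\left(-10,Y \right)} - 530\right) \left(-162 - 70\right) - 7044 = \left(\left(18 - -48 - -30\right) - 530\right) \left(-162 - 70\right) - 7044 = \left(\left(18 + 48 + 30\right) - 530\right) \left(-232\right) - 7044 = \left(96 - 530\right) \left(-232\right) - 7044 = \left(-434\right) \left(-232\right) - 7044 = 100688 - 7044 = 93644$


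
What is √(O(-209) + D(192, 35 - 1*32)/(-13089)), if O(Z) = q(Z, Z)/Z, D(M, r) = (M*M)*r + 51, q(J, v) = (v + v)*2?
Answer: I*√84768727/4363 ≈ 2.1102*I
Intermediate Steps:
q(J, v) = 4*v (q(J, v) = (2*v)*2 = 4*v)
D(M, r) = 51 + r*M² (D(M, r) = M²*r + 51 = r*M² + 51 = 51 + r*M²)
O(Z) = 4 (O(Z) = (4*Z)/Z = 4)
√(O(-209) + D(192, 35 - 1*32)/(-13089)) = √(4 + (51 + (35 - 1*32)*192²)/(-13089)) = √(4 + (51 + (35 - 32)*36864)*(-1/13089)) = √(4 + (51 + 3*36864)*(-1/13089)) = √(4 + (51 + 110592)*(-1/13089)) = √(4 + 110643*(-1/13089)) = √(4 - 36881/4363) = √(-19429/4363) = I*√84768727/4363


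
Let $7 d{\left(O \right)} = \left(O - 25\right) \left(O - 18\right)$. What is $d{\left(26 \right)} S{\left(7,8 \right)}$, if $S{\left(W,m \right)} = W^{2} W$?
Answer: $392$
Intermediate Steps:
$S{\left(W,m \right)} = W^{3}$
$d{\left(O \right)} = \frac{\left(-25 + O\right) \left(-18 + O\right)}{7}$ ($d{\left(O \right)} = \frac{\left(O - 25\right) \left(O - 18\right)}{7} = \frac{\left(-25 + O\right) \left(-18 + O\right)}{7}$)
$d{\left(26 \right)} S{\left(7,8 \right)} = \left(\frac{450}{7} - \frac{1118}{7} + \frac{26^{2}}{7}\right) 7^{3} = \left(\frac{450}{7} - \frac{1118}{7} + \frac{1}{7} \cdot 676\right) 343 = \left(\frac{450}{7} - \frac{1118}{7} + \frac{676}{7}\right) 343 = \frac{8}{7} \cdot 343 = 392$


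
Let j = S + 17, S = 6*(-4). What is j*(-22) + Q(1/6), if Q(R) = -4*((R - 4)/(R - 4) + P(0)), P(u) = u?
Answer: 150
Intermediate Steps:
S = -24
j = -7 (j = -24 + 17 = -7)
Q(R) = -4 (Q(R) = -4*((R - 4)/(R - 4) + 0) = -4*((-4 + R)/(-4 + R) + 0) = -4*(1 + 0) = -4*1 = -4)
j*(-22) + Q(1/6) = -7*(-22) - 4 = 154 - 4 = 150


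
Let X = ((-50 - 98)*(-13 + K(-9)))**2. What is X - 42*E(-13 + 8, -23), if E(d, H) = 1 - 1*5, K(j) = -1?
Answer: 4293352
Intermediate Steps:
E(d, H) = -4 (E(d, H) = 1 - 5 = -4)
X = 4293184 (X = ((-50 - 98)*(-13 - 1))**2 = (-148*(-14))**2 = 2072**2 = 4293184)
X - 42*E(-13 + 8, -23) = 4293184 - 42*(-4) = 4293184 - 1*(-168) = 4293184 + 168 = 4293352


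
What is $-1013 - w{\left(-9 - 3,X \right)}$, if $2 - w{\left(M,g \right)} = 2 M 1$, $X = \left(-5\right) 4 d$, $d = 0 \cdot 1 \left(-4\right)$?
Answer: $-1039$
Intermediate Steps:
$d = 0$ ($d = 0 \left(-4\right) = 0$)
$X = 0$ ($X = \left(-5\right) 4 \cdot 0 = \left(-20\right) 0 = 0$)
$w{\left(M,g \right)} = 2 - 2 M$ ($w{\left(M,g \right)} = 2 - 2 M 1 = 2 - 2 M$)
$-1013 - w{\left(-9 - 3,X \right)} = -1013 - \left(2 - 2 \left(-9 - 3\right)\right) = -1013 - \left(2 - -24\right) = -1013 - \left(2 + 24\right) = -1013 - 26 = -1039$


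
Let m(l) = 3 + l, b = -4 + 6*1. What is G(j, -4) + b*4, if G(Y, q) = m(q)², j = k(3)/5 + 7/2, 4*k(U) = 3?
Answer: 9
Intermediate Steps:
b = 2 (b = -4 + 6 = 2)
k(U) = ¾ (k(U) = (¼)*3 = ¾)
j = 73/20 (j = (¾)/5 + 7/2 = (¾)*(⅕) + 7*(½) = 3/20 + 7/2 = 73/20 ≈ 3.6500)
G(Y, q) = (3 + q)²
G(j, -4) + b*4 = (3 - 4)² + 2*4 = (-1)² + 8 = 1 + 8 = 9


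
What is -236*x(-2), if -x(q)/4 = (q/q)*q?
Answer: -1888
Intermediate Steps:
x(q) = -4*q (x(q) = -4*q/q*q = -4*q)
-236*x(-2) = -(-944)*(-2) = -236*8 = -1888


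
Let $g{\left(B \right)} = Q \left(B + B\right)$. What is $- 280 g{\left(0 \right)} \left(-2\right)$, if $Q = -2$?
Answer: $0$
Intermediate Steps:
$g{\left(B \right)} = - 4 B$ ($g{\left(B \right)} = - 2 \left(B + B\right) = - 2 \cdot 2 B = - 4 B$)
$- 280 g{\left(0 \right)} \left(-2\right) = - 280 \left(-4\right) 0 \left(-2\right) = - 280 \cdot 0 \left(-2\right) = \left(-280\right) 0 = 0$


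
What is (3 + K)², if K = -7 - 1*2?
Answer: 36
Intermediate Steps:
K = -9 (K = -7 - 2 = -9)
(3 + K)² = (3 - 9)² = (-6)² = 36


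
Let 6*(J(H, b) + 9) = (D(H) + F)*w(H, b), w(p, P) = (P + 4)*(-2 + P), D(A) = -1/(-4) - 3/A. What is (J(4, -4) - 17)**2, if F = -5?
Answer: 676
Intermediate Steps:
D(A) = 1/4 - 3/A (D(A) = -1*(-1/4) - 3/A = 1/4 - 3/A)
w(p, P) = (-2 + P)*(4 + P) (w(p, P) = (4 + P)*(-2 + P) = (-2 + P)*(4 + P))
J(H, b) = -9 + (-5 + (-12 + H)/(4*H))*(-8 + b**2 + 2*b)/6 (J(H, b) = -9 + (((-12 + H)/(4*H) - 5)*(-8 + b**2 + 2*b))/6 = -9 + ((-5 + (-12 + H)/(4*H))*(-8 + b**2 + 2*b))/6 = -9 + (-5 + (-12 + H)/(4*H))*(-8 + b**2 + 2*b)/6)
(J(4, -4) - 17)**2 = ((1/24)*(96 - 64*4 - 24*(-4) - 12*(-4)**2 - 38*4*(-4) - 19*4*(-4)**2)/4 - 17)**2 = ((1/24)*(1/4)*(96 - 256 + 96 - 12*16 + 608 - 19*4*16) - 17)**2 = ((1/24)*(1/4)*(96 - 256 + 96 - 192 + 608 - 1216) - 17)**2 = ((1/24)*(1/4)*(-864) - 17)**2 = (-9 - 17)**2 = (-26)**2 = 676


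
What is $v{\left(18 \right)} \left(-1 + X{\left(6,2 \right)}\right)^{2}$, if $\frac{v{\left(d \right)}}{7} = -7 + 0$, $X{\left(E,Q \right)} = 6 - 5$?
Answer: $0$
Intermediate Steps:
$X{\left(E,Q \right)} = 1$
$v{\left(d \right)} = -49$ ($v{\left(d \right)} = 7 \left(-7 + 0\right) = 7 \left(-7\right) = -49$)
$v{\left(18 \right)} \left(-1 + X{\left(6,2 \right)}\right)^{2} = - 49 \left(-1 + 1\right)^{2} = - 49 \cdot 0^{2} = \left(-49\right) 0 = 0$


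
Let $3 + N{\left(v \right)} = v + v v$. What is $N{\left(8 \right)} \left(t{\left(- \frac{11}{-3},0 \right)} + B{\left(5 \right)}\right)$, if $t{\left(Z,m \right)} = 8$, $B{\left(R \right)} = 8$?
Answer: $1104$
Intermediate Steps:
$N{\left(v \right)} = -3 + v + v^{2}$ ($N{\left(v \right)} = -3 + \left(v + v v\right) = -3 + \left(v + v^{2}\right) = -3 + v + v^{2}$)
$N{\left(8 \right)} \left(t{\left(- \frac{11}{-3},0 \right)} + B{\left(5 \right)}\right) = \left(-3 + 8 + 8^{2}\right) \left(8 + 8\right) = \left(-3 + 8 + 64\right) 16 = 69 \cdot 16 = 1104$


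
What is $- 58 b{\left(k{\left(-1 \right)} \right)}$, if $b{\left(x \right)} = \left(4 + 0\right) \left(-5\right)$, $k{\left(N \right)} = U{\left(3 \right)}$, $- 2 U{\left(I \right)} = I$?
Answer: $1160$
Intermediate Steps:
$U{\left(I \right)} = - \frac{I}{2}$
$k{\left(N \right)} = - \frac{3}{2}$ ($k{\left(N \right)} = \left(- \frac{1}{2}\right) 3 = - \frac{3}{2}$)
$b{\left(x \right)} = -20$ ($b{\left(x \right)} = 4 \left(-5\right) = -20$)
$- 58 b{\left(k{\left(-1 \right)} \right)} = \left(-58\right) \left(-20\right) = 1160$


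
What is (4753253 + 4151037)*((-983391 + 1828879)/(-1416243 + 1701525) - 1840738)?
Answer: -2337948548982887060/142641 ≈ -1.6390e+13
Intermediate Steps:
(4753253 + 4151037)*((-983391 + 1828879)/(-1416243 + 1701525) - 1840738) = 8904290*(845488/285282 - 1840738) = 8904290*(845488*(1/285282) - 1840738) = 8904290*(422744/142641 - 1840738) = 8904290*(-262564286314/142641) = -2337948548982887060/142641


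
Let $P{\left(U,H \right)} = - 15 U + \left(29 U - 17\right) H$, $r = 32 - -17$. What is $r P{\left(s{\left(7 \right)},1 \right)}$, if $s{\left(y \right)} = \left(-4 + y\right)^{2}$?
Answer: $5341$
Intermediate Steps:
$r = 49$ ($r = 32 + 17 = 49$)
$P{\left(U,H \right)} = - 15 U + H \left(-17 + 29 U\right)$ ($P{\left(U,H \right)} = - 15 U + \left(-17 + 29 U\right) H = - 15 U + H \left(-17 + 29 U\right)$)
$r P{\left(s{\left(7 \right)},1 \right)} = 49 \left(\left(-17\right) 1 - 15 \left(-4 + 7\right)^{2} + 29 \cdot 1 \left(-4 + 7\right)^{2}\right) = 49 \left(-17 - 15 \cdot 3^{2} + 29 \cdot 1 \cdot 3^{2}\right) = 49 \left(-17 - 135 + 29 \cdot 1 \cdot 9\right) = 49 \left(-17 - 135 + 261\right) = 49 \cdot 109 = 5341$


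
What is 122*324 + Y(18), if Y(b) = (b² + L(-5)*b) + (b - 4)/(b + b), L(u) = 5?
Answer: 718963/18 ≈ 39942.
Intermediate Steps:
Y(b) = b² + 5*b + (-4 + b)/(2*b) (Y(b) = (b² + 5*b) + (b - 4)/(b + b) = (b² + 5*b) + (-4 + b)/((2*b)) = (b² + 5*b) + (-4 + b)*(1/(2*b)) = (b² + 5*b) + (-4 + b)/(2*b) = b² + 5*b + (-4 + b)/(2*b))
122*324 + Y(18) = 122*324 + (½ + 18² - 2/18 + 5*18) = 39528 + (½ + 324 - 2*1/18 + 90) = 39528 + (½ + 324 - ⅑ + 90) = 39528 + 7459/18 = 718963/18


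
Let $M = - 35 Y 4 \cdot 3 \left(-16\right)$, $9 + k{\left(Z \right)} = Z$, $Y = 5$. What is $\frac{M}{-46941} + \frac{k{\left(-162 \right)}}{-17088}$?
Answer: $- \frac{62903321}{89125312} \approx -0.70578$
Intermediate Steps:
$k{\left(Z \right)} = -9 + Z$
$M = 33600$ ($M = - 35 \cdot 5 \cdot 4 \cdot 3 \left(-16\right) = - 35 \cdot 20 \cdot 3 \left(-16\right) = \left(-35\right) 60 \left(-16\right) = \left(-2100\right) \left(-16\right) = 33600$)
$\frac{M}{-46941} + \frac{k{\left(-162 \right)}}{-17088} = \frac{33600}{-46941} + \frac{-9 - 162}{-17088} = 33600 \left(- \frac{1}{46941}\right) - - \frac{57}{5696} = - \frac{11200}{15647} + \frac{57}{5696} = - \frac{62903321}{89125312}$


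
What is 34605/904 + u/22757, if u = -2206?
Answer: 785511761/20572328 ≈ 38.183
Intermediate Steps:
34605/904 + u/22757 = 34605/904 - 2206/22757 = 785511761/20572328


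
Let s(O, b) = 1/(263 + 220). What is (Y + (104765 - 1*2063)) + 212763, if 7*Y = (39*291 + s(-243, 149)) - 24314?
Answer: 1060325071/3381 ≈ 3.1361e+5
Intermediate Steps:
s(O, b) = 1/483
Y = -6262094/3381 (Y = ((39*291 + 1/483) - 24314)/7 = ((11349 + 1/483) - 24314)/7 = (5481568/483 - 24314)/7 = (⅐)*(-6262094/483) = -6262094/3381 ≈ -1852.1)
(Y + (104765 - 1*2063)) + 212763 = (-6262094/3381 + (104765 - 1*2063)) + 212763 = (-6262094/3381 + (104765 - 2063)) + 212763 = (-6262094/3381 + 102702) + 212763 = 340973368/3381 + 212763 = 1060325071/3381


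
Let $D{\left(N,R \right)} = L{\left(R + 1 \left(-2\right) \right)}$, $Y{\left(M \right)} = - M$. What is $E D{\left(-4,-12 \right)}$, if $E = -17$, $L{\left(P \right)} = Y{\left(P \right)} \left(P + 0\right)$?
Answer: $3332$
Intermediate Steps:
$L{\left(P \right)} = - P^{2}$ ($L{\left(P \right)} = - P \left(P + 0\right) = - P P = - P^{2}$)
$D{\left(N,R \right)} = - \left(-2 + R\right)^{2}$ ($D{\left(N,R \right)} = - \left(R + 1 \left(-2\right)\right)^{2} = - \left(R - 2\right)^{2} = - \left(-2 + R\right)^{2}$)
$E D{\left(-4,-12 \right)} = - 17 \left(- \left(-2 - 12\right)^{2}\right) = - 17 \left(- \left(-14\right)^{2}\right) = - 17 \left(\left(-1\right) 196\right) = \left(-17\right) \left(-196\right) = 3332$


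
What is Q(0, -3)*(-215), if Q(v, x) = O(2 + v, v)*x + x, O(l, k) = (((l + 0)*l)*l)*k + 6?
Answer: 4515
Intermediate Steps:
O(l, k) = 6 + k*l³ (O(l, k) = ((l*l)*l)*k + 6 = (l²*l)*k + 6 = l³*k + 6 = k*l³ + 6 = 6 + k*l³)
Q(v, x) = x + x*(6 + v*(2 + v)³) (Q(v, x) = (6 + v*(2 + v)³)*x + x = x*(6 + v*(2 + v)³) + x = x + x*(6 + v*(2 + v)³))
Q(0, -3)*(-215) = -3*(7 + 0*(2 + 0)³)*(-215) = -3*(7 + 0*2³)*(-215) = -3*(7 + 0*8)*(-215) = -3*(7 + 0)*(-215) = -3*7*(-215) = -21*(-215) = 4515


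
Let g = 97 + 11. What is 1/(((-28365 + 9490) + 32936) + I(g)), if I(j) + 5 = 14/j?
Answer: 54/759031 ≈ 7.1143e-5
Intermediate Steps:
g = 108
I(j) = -5 + 14/j
1/(((-28365 + 9490) + 32936) + I(g)) = 1/(((-28365 + 9490) + 32936) + (-5 + 14/108)) = 1/((-18875 + 32936) + (-5 + 14*(1/108))) = 1/(14061 + (-5 + 7/54)) = 1/(14061 - 263/54) = 1/(759031/54) = 54/759031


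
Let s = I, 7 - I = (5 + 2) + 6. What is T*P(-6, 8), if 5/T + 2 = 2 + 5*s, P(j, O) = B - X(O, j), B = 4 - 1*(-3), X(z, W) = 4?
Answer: -½ ≈ -0.50000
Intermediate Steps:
I = -6 (I = 7 - ((5 + 2) + 6) = 7 - (7 + 6) = 7 - 1*13 = 7 - 13 = -6)
s = -6
B = 7 (B = 4 + 3 = 7)
P(j, O) = 3 (P(j, O) = 7 - 1*4 = 7 - 4 = 3)
T = -⅙ (T = 5/(-2 + (2 + 5*(-6))) = 5/(-2 + (2 - 30)) = 5/(-2 - 28) = 5/(-30) = 5*(-1/30) = -⅙ ≈ -0.16667)
T*P(-6, 8) = -⅙*3 = -½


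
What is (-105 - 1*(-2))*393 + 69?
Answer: -40410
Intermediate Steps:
(-105 - 1*(-2))*393 + 69 = (-105 + 2)*393 + 69 = -103*393 + 69 = -40479 + 69 = -40410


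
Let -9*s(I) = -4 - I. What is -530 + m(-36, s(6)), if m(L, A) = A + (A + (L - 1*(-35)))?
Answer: -4759/9 ≈ -528.78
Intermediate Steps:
s(I) = 4/9 + I/9 (s(I) = -(-4 - I)/9 = 4/9 + I/9)
m(L, A) = 35 + L + 2*A (m(L, A) = A + (A + (L + 35)) = A + (A + (35 + L)) = A + (35 + A + L) = 35 + L + 2*A)
-530 + m(-36, s(6)) = -530 + (35 - 36 + 2*(4/9 + (⅑)*6)) = -530 + (35 - 36 + 2*(4/9 + ⅔)) = -530 + (35 - 36 + 2*(10/9)) = -530 + (35 - 36 + 20/9) = -530 + 11/9 = -4759/9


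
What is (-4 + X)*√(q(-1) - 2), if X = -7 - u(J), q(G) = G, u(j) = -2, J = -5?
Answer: -9*I*√3 ≈ -15.588*I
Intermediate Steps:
X = -5 (X = -7 - 1*(-2) = -7 + 2 = -5)
(-4 + X)*√(q(-1) - 2) = (-4 - 5)*√(-1 - 2) = -9*I*√3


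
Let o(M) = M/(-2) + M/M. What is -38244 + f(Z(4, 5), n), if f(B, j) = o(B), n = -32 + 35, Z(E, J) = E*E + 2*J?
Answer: -38256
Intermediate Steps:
Z(E, J) = E² + 2*J
n = 3
o(M) = 1 - M/2 (o(M) = M*(-½) + 1 = -M/2 + 1 = 1 - M/2)
f(B, j) = 1 - B/2
-38244 + f(Z(4, 5), n) = -38244 + (1 - (4² + 2*5)/2) = -38244 + (1 - (16 + 10)/2) = -38244 + (1 - ½*26) = -38244 + (1 - 13) = -38244 - 12 = -38256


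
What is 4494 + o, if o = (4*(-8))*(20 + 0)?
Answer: 3854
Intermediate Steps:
o = -640 (o = -32*20 = -640)
4494 + o = 4494 - 640 = 3854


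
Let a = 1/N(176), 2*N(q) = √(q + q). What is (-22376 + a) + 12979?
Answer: -9397 + √22/44 ≈ -9396.9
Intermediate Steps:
N(q) = √2*√q/2 (N(q) = √(q + q)/2 = √(2*q)/2 = (√2*√q)/2 = √2*√q/2)
a = √22/44 (a = 1/(√2*√176/2) = 1/(√2*(4*√11)/2) = 1/(2*√22) = √22/44 ≈ 0.10660)
(-22376 + a) + 12979 = (-22376 + √22/44) + 12979 = -9397 + √22/44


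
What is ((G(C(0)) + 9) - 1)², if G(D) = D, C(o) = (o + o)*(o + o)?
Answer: 64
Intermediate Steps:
C(o) = 4*o² (C(o) = (2*o)*(2*o) = 4*o²)
((G(C(0)) + 9) - 1)² = ((4*0² + 9) - 1)² = ((4*0 + 9) - 1)² = ((0 + 9) - 1)² = (9 - 1)² = 8² = 64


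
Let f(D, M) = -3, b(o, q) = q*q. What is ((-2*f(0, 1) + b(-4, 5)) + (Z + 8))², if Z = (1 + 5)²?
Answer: 5625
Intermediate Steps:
b(o, q) = q²
Z = 36 (Z = 6² = 36)
((-2*f(0, 1) + b(-4, 5)) + (Z + 8))² = ((-2*(-3) + 5²) + (36 + 8))² = ((6 + 25) + 44)² = (31 + 44)² = 75² = 5625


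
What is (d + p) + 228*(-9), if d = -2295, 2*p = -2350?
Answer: -5522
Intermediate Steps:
p = -1175 (p = (1/2)*(-2350) = -1175)
(d + p) + 228*(-9) = (-2295 - 1175) + 228*(-9) = -3470 - 2052 = -5522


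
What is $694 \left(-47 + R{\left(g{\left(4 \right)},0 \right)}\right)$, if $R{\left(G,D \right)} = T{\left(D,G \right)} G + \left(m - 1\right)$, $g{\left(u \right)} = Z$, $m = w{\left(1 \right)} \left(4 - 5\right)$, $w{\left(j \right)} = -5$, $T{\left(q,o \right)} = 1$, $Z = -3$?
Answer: $-31924$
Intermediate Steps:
$m = 5$ ($m = - 5 \left(4 - 5\right) = \left(-5\right) \left(-1\right) = 5$)
$g{\left(u \right)} = -3$
$R{\left(G,D \right)} = 4 + G$ ($R{\left(G,D \right)} = 1 G + \left(5 - 1\right) = G + 4 = 4 + G$)
$694 \left(-47 + R{\left(g{\left(4 \right)},0 \right)}\right) = 694 \left(-47 + \left(4 - 3\right)\right) = 694 \left(-47 + 1\right) = 694 \left(-46\right) = -31924$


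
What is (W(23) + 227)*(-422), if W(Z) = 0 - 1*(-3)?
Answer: -97060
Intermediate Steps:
W(Z) = 3 (W(Z) = 0 + 3 = 3)
(W(23) + 227)*(-422) = (3 + 227)*(-422) = 230*(-422) = -97060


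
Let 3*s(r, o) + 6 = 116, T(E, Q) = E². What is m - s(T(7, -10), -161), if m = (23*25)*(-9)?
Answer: -15635/3 ≈ -5211.7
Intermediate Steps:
s(r, o) = 110/3 (s(r, o) = -2 + (⅓)*116 = -2 + 116/3 = 110/3)
m = -5175 (m = 575*(-9) = -5175)
m - s(T(7, -10), -161) = -5175 - 1*110/3 = -5175 - 110/3 = -15635/3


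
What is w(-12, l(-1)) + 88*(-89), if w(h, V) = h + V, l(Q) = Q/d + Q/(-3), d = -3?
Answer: -23530/3 ≈ -7843.3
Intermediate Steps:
l(Q) = -2*Q/3 (l(Q) = Q/(-3) + Q/(-3) = Q*(-1/3) + Q*(-1/3) = -Q/3 - Q/3 = -2*Q/3)
w(h, V) = V + h
w(-12, l(-1)) + 88*(-89) = (-2/3*(-1) - 12) + 88*(-89) = (2/3 - 12) - 7832 = -34/3 - 7832 = -23530/3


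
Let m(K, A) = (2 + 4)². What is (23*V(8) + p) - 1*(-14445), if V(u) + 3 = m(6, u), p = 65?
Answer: 15269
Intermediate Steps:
m(K, A) = 36 (m(K, A) = 6² = 36)
V(u) = 33 (V(u) = -3 + 36 = 33)
(23*V(8) + p) - 1*(-14445) = (23*33 + 65) - 1*(-14445) = (759 + 65) + 14445 = 824 + 14445 = 15269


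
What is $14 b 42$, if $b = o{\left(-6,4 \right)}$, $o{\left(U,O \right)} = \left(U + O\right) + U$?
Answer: $-4704$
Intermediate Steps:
$o{\left(U,O \right)} = O + 2 U$ ($o{\left(U,O \right)} = \left(O + U\right) + U = O + 2 U$)
$b = -8$ ($b = 4 + 2 \left(-6\right) = 4 - 12 = -8$)
$14 b 42 = 14 \left(-8\right) 42 = \left(-112\right) 42 = -4704$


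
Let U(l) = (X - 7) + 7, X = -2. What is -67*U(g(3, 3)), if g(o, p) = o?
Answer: 134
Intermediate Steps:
U(l) = -2 (U(l) = (-2 - 7) + 7 = -9 + 7 = -2)
-67*U(g(3, 3)) = -67*(-2) = 134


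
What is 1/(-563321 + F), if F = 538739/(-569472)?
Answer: -569472/320796075251 ≈ -1.7752e-6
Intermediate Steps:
F = -538739/569472 (F = 538739*(-1/569472) = -538739/569472 ≈ -0.94603)
1/(-563321 + F) = 1/(-563321 - 538739/569472) = 1/(-320796075251/569472) = -569472/320796075251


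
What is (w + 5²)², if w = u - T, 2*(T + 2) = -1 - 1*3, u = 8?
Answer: 1369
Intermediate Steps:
T = -4 (T = -2 + (-1 - 1*3)/2 = -2 + (-1 - 3)/2 = -2 + (½)*(-4) = -2 - 2 = -4)
w = 12 (w = 8 - 1*(-4) = 8 + 4 = 12)
(w + 5²)² = (12 + 5²)² = (12 + 25)² = 37² = 1369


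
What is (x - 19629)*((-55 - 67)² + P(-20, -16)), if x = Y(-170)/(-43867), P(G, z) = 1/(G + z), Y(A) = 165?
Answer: -38448225307757/131601 ≈ -2.9216e+8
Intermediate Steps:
x = -165/43867 (x = 165/(-43867) = 165*(-1/43867) = -165/43867 ≈ -0.0037614)
(x - 19629)*((-55 - 67)² + P(-20, -16)) = (-165/43867 - 19629)*((-55 - 67)² + 1/(-20 - 16)) = -861065508*((-122)² + 1/(-36))/43867 = -861065508*(14884 - 1/36)/43867 = -861065508/43867*535823/36 = -38448225307757/131601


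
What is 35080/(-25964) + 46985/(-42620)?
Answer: -135751407/55329284 ≈ -2.4535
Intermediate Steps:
35080/(-25964) + 46985/(-42620) = 35080*(-1/25964) + 46985*(-1/42620) = -8770/6491 - 9397/8524 = -135751407/55329284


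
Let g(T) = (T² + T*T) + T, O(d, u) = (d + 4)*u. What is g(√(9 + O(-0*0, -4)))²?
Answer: 189 - 28*I*√7 ≈ 189.0 - 74.081*I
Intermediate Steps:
O(d, u) = u*(4 + d) (O(d, u) = (4 + d)*u = u*(4 + d))
g(T) = T + 2*T² (g(T) = (T² + T²) + T = 2*T² + T = T + 2*T²)
g(√(9 + O(-0*0, -4)))² = (√(9 - 4*(4 - 0*0))*(1 + 2*√(9 - 4*(4 - 0*0))))² = (√(9 - 4*(4 - 1*0))*(1 + 2*√(9 - 4*(4 - 1*0))))² = (√(9 - 4*(4 + 0))*(1 + 2*√(9 - 4*(4 + 0))))² = (√(9 - 4*4)*(1 + 2*√(9 - 4*4)))² = (√(9 - 16)*(1 + 2*√(9 - 16)))² = (√(-7)*(1 + 2*√(-7)))² = ((I*√7)*(1 + 2*(I*√7)))² = ((I*√7)*(1 + 2*I*√7))² = (I*√7*(1 + 2*I*√7))² = -7*(1 + 2*I*√7)²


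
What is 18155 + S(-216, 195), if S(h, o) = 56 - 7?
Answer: 18204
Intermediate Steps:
S(h, o) = 49
18155 + S(-216, 195) = 18155 + 49 = 18204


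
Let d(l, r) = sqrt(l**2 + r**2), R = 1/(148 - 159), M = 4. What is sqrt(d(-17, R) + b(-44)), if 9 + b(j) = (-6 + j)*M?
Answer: sqrt(-25289 + 11*sqrt(34970))/11 ≈ 13.856*I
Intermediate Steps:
R = -1/11 (R = 1/(-11) = -1/11 ≈ -0.090909)
b(j) = -33 + 4*j (b(j) = -9 + (-6 + j)*4 = -9 + (-24 + 4*j) = -33 + 4*j)
sqrt(d(-17, R) + b(-44)) = sqrt(sqrt((-17)**2 + (-1/11)**2) + (-33 + 4*(-44))) = sqrt(sqrt(289 + 1/121) + (-33 - 176)) = sqrt(sqrt(34970/121) - 209) = sqrt(sqrt(34970)/11 - 209) = sqrt(-209 + sqrt(34970)/11)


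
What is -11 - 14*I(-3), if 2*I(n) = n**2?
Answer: -74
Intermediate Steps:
I(n) = n**2/2
-11 - 14*I(-3) = -11 - 7*(-3)**2 = -11 - 7*9 = -11 - 14*9/2 = -11 - 63 = -74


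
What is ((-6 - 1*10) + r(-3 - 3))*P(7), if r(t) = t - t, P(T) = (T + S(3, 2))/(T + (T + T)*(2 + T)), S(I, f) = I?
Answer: -160/133 ≈ -1.2030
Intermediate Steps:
P(T) = (3 + T)/(T + 2*T*(2 + T)) (P(T) = (T + 3)/(T + (T + T)*(2 + T)) = (3 + T)/(T + (2*T)*(2 + T)) = (3 + T)/(T + 2*T*(2 + T)))
r(t) = 0
((-6 - 1*10) + r(-3 - 3))*P(7) = ((-6 - 1*10) + 0)*((3 + 7)/(7*(5 + 2*7))) = ((-6 - 10) + 0)*((⅐)*10/(5 + 14)) = (-16 + 0)*((⅐)*10/19) = -16*10/(7*19) = -16*10/133 = -160/133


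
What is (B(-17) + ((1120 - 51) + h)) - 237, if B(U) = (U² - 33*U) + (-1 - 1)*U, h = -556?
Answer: 1160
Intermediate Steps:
B(U) = U² - 35*U (B(U) = (U² - 33*U) - 2*U = U² - 35*U)
(B(-17) + ((1120 - 51) + h)) - 237 = (-17*(-35 - 17) + ((1120 - 51) - 556)) - 237 = (-17*(-52) + (1069 - 556)) - 237 = (884 + 513) - 237 = 1397 - 237 = 1160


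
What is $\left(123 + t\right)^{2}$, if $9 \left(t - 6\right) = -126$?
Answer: $13225$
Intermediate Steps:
$t = -8$ ($t = 6 + \frac{1}{9} \left(-126\right) = 6 - 14 = -8$)
$\left(123 + t\right)^{2} = \left(123 - 8\right)^{2} = 115^{2} = 13225$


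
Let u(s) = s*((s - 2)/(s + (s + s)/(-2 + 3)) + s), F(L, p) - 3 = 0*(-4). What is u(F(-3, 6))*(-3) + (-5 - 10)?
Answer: -43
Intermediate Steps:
F(L, p) = 3 (F(L, p) = 3 + 0*(-4) = 3 + 0 = 3)
u(s) = s*(s + (-2 + s)/(3*s)) (u(s) = s*((-2 + s)/(s + (2*s)/1) + s) = s*((-2 + s)/(s + (2*s)*1) + s) = s*((-2 + s)/(s + 2*s) + s) = s*((-2 + s)/((3*s)) + s) = s*((-2 + s)*(1/(3*s)) + s) = s*((-2 + s)/(3*s) + s) = s*(s + (-2 + s)/(3*s)))
u(F(-3, 6))*(-3) + (-5 - 10) = (-2/3 + 3**2 + (1/3)*3)*(-3) + (-5 - 10) = (-2/3 + 9 + 1)*(-3) - 15 = (28/3)*(-3) - 15 = -28 - 15 = -43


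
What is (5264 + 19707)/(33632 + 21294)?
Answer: 24971/54926 ≈ 0.45463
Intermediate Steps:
(5264 + 19707)/(33632 + 21294) = 24971/54926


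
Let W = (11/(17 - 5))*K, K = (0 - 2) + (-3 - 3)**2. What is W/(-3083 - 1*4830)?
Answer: -187/47478 ≈ -0.0039387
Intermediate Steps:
K = 34 (K = -2 + (-6)**2 = -2 + 36 = 34)
W = 187/6 (W = (11/(17 - 5))*34 = (11/12)*34 = 187/6 ≈ 31.167)
W/(-3083 - 1*4830) = 187/(6*(-3083 - 1*4830)) = 187/(6*(-3083 - 4830)) = (187/6)/(-7913) = (187/6)*(-1/7913) = -187/47478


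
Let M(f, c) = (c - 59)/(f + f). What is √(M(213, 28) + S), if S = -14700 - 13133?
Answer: I*√5051034714/426 ≈ 166.83*I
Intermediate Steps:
M(f, c) = (-59 + c)/(2*f) (M(f, c) = (-59 + c)/((2*f)) = (-59 + c)*(1/(2*f)) = (-59 + c)/(2*f))
S = -27833
√(M(213, 28) + S) = √((½)*(-59 + 28)/213 - 27833) = √((½)*(1/213)*(-31) - 27833) = √(-31/426 - 27833) = √(-11856889/426) = I*√5051034714/426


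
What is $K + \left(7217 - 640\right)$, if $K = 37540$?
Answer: $44117$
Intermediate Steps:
$K + \left(7217 - 640\right) = 37540 + \left(7217 - 640\right) = 37540 + 6577 = 44117$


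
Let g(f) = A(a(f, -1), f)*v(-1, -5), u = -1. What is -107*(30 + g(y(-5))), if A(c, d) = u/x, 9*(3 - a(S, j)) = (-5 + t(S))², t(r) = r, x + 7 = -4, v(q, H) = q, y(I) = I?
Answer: -35203/11 ≈ -3200.3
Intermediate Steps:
x = -11 (x = -7 - 4 = -11)
a(S, j) = 3 - (-5 + S)²/9
A(c, d) = 1/11 (A(c, d) = -1/(-11) = -1*(-1/11) = 1/11)
g(f) = -1/11 (g(f) = (1/11)*(-1) = -1/11)
-107*(30 + g(y(-5))) = -107*(30 - 1/11) = -107*329/11 = -35203/11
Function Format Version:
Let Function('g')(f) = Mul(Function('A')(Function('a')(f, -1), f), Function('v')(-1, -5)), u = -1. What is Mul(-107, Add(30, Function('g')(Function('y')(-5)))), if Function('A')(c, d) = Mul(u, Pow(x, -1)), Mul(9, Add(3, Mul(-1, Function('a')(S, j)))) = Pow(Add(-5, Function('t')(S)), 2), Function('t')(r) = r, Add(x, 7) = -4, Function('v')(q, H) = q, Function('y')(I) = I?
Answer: Rational(-35203, 11) ≈ -3200.3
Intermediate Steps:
x = -11 (x = Add(-7, -4) = -11)
Function('a')(S, j) = Add(3, Mul(Rational(-1, 9), Pow(Add(-5, S), 2)))
Function('A')(c, d) = Rational(1, 11) (Function('A')(c, d) = Mul(-1, Pow(-11, -1)) = Mul(-1, Rational(-1, 11)) = Rational(1, 11))
Function('g')(f) = Rational(-1, 11) (Function('g')(f) = Mul(Rational(1, 11), -1) = Rational(-1, 11))
Mul(-107, Add(30, Function('g')(Function('y')(-5)))) = Mul(-107, Add(30, Rational(-1, 11))) = Mul(-107, Rational(329, 11)) = Rational(-35203, 11)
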